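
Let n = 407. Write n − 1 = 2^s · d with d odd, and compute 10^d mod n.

407 − 1 = 406 = 2^1 · 203, so d = 203.
10^1 ≡ 10 (mod 407)
10^2 ≡ 10^2 = 100 ≡ 100 (mod 407)
10^4 ≡ 100^2 = 10000 ≡ 232 (mod 407)
10^8 ≡ 232^2 = 53824 ≡ 100 (mod 407)
10^16 ≡ 100^2 = 10000 ≡ 232 (mod 407)
10^32 ≡ 232^2 = 53824 ≡ 100 (mod 407)
10^64 ≡ 100^2 = 10000 ≡ 232 (mod 407)
10^128 ≡ 232^2 = 53824 ≡ 100 (mod 407)
203 = 128 + 64 + 8 + 2 + 1 in binary powers of 2.
So 10^203 ≡ 100 · 232 · 100 · 100 · 10 ≡ 285 (mod 407).
Squaring chain: 285; never reaches −1, so base 10 is a Miller–Rabin witness that 407 is composite.

285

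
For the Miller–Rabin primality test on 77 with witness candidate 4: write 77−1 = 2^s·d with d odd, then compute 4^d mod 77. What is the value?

25

77 − 1 = 76 = 2^2 · 19, so d = 19.
4^1 ≡ 4 (mod 77)
4^2 ≡ 4^2 = 16 ≡ 16 (mod 77)
4^4 ≡ 16^2 = 256 ≡ 25 (mod 77)
4^8 ≡ 25^2 = 625 ≡ 9 (mod 77)
4^16 ≡ 9^2 = 81 ≡ 4 (mod 77)
19 = 16 + 2 + 1 in binary powers of 2.
So 4^19 ≡ 4 · 16 · 4 ≡ 25 (mod 77).
Squaring chain: 25 → 9; never reaches −1, so base 4 is a Miller–Rabin witness that 77 is composite.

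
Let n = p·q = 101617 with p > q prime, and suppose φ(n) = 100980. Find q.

307

φ(n) = (p−1)(q−1) = n − (p+q) + 1, so p + q = 101617 − 100980 + 1 = 638.
p and q are the roots of t² − 638t + 101617 = 0.
Discriminant: 638² − 4·101617 = 407044 − 406468 = 576; √576 = 24.
q = (638 − 24)/2 = 307, p = (638 + 24)/2 = 331.
Check: 307 · 331 = 101617.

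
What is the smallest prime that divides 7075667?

7075667 is odd.
Digit sum 38, not divisible by 3.
Ends in 7: not divisible by 5.
7: 7075667 = 7·1010809 + 4
11: 7075667 = 11·643242 + 5
13: 7075667 = 13·544282 + 1
17: 7075667 = 17·416215 + 12
19: 7075667 = 19·372403 + 10
23: 7075667 = 23·307637 + 16
29: 7075667 = 29·243988 + 15
31: 7075667 = 31·228247 + 10
37: 7075667 = 37·191234 + 9
41: 7075667 = 41·172577 + 10
43: 7075667 = 43·164550 + 17
47: 7075667 = 47·150546 + 5
53: 7075667 = 53·133503 + 8
59: 7075667 = 59·119926 + 33
61: 7075667 = 61·115994 + 33
67: 7075667 = 67·105606 + 65
71: 7075667 = 71·99657 + 20
73: 7075667 = 73·96926 + 69
79: 7075667 = 79·89565 + 32
83: 7075667 = 83·85249

83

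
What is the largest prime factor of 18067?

18067 = 7 · 2581
2581 = 29 · 89
89 is prime.
So 18067 = 7 · 29 · 89; the largest prime factor is 89.

89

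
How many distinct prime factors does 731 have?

2

731 = 17 · 43
731 = 17 · 43, which has 2 distinct prime factors.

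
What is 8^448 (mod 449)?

8^1 ≡ 8 (mod 449)
8^2 ≡ 8^2 = 64 ≡ 64 (mod 449)
8^4 ≡ 64^2 = 4096 ≡ 55 (mod 449)
8^8 ≡ 55^2 = 3025 ≡ 331 (mod 449)
8^16 ≡ 331^2 = 109561 ≡ 5 (mod 449)
8^32 ≡ 5^2 = 25 ≡ 25 (mod 449)
8^64 ≡ 25^2 = 625 ≡ 176 (mod 449)
8^128 ≡ 176^2 = 30976 ≡ 444 (mod 449)
8^256 ≡ 444^2 = 197136 ≡ 25 (mod 449)
448 = 256 + 128 + 64 in binary powers of 2.
So 8^448 ≡ 25 · 444 · 176 ≡ 1 (mod 449).
Since the result is 1, base 8 gives no evidence that 449 is composite.

1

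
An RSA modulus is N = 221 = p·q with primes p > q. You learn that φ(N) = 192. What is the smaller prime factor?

φ(n) = (p−1)(q−1) = n − (p+q) + 1, so p + q = 221 − 192 + 1 = 30.
p and q are the roots of t² − 30t + 221 = 0.
Discriminant: 30² − 4·221 = 900 − 884 = 16; √16 = 4.
q = (30 − 4)/2 = 13, p = (30 + 4)/2 = 17.
Check: 13 · 17 = 221.

13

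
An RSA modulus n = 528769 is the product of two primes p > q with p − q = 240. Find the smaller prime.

617

Since p = q + 240, we have 528769 = q(q + 240), so q² + 240q − 528769 = 0.
Discriminant: 240² + 4·528769 = 57600 + 2115076 = 2172676; √2172676 = 1474.
q = (−240 + 1474)/2 = 617, and p = q + 240 = 857.
Check: 617 · 857 = 528769.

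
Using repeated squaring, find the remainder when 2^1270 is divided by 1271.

2^1 ≡ 2 (mod 1271)
2^2 ≡ 2^2 = 4 ≡ 4 (mod 1271)
2^4 ≡ 4^2 = 16 ≡ 16 (mod 1271)
2^8 ≡ 16^2 = 256 ≡ 256 (mod 1271)
2^16 ≡ 256^2 = 65536 ≡ 715 (mod 1271)
2^32 ≡ 715^2 = 511225 ≡ 283 (mod 1271)
2^64 ≡ 283^2 = 80089 ≡ 16 (mod 1271)
2^128 ≡ 16^2 = 256 ≡ 256 (mod 1271)
2^256 ≡ 256^2 = 65536 ≡ 715 (mod 1271)
2^512 ≡ 715^2 = 511225 ≡ 283 (mod 1271)
2^1024 ≡ 283^2 = 80089 ≡ 16 (mod 1271)
1270 = 1024 + 128 + 64 + 32 + 16 + 4 + 2 in binary powers of 2.
So 2^1270 ≡ 16 · 256 · 16 · 283 · 715 · 16 · 4 ≡ 1024 (mod 1271).
Since 1024 ≠ 1, base 2 is a Fermat witness: 1271 is composite.

1024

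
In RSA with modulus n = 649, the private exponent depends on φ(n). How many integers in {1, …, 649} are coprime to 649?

Factor: 649 = 11 · 59.
φ(649) = (11−1) · (59−1) = 10 · 58 = 580.

580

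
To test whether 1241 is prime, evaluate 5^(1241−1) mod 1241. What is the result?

5^1 ≡ 5 (mod 1241)
5^2 ≡ 5^2 = 25 ≡ 25 (mod 1241)
5^4 ≡ 25^2 = 625 ≡ 625 (mod 1241)
5^8 ≡ 625^2 = 390625 ≡ 951 (mod 1241)
5^16 ≡ 951^2 = 904401 ≡ 953 (mod 1241)
5^32 ≡ 953^2 = 908209 ≡ 1038 (mod 1241)
5^64 ≡ 1038^2 = 1077444 ≡ 256 (mod 1241)
5^128 ≡ 256^2 = 65536 ≡ 1004 (mod 1241)
5^256 ≡ 1004^2 = 1008016 ≡ 324 (mod 1241)
5^512 ≡ 324^2 = 104976 ≡ 732 (mod 1241)
5^1024 ≡ 732^2 = 535824 ≡ 953 (mod 1241)
1240 = 1024 + 128 + 64 + 16 + 8 in binary powers of 2.
So 5^1240 ≡ 953 · 1004 · 256 · 953 · 951 ≡ 1172 (mod 1241).
Since 1172 ≠ 1, base 5 is a Fermat witness: 1241 is composite.

1172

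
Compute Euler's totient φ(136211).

Factor: 136211 = 19 · 67 · 107.
φ(136211) = (19−1) · (67−1) · (107−1) = 18 · 66 · 106 = 125928.

125928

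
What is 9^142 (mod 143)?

9^1 ≡ 9 (mod 143)
9^2 ≡ 9^2 = 81 ≡ 81 (mod 143)
9^4 ≡ 81^2 = 6561 ≡ 126 (mod 143)
9^8 ≡ 126^2 = 15876 ≡ 3 (mod 143)
9^16 ≡ 3^2 = 9 ≡ 9 (mod 143)
9^32 ≡ 9^2 = 81 ≡ 81 (mod 143)
9^64 ≡ 81^2 = 6561 ≡ 126 (mod 143)
9^128 ≡ 126^2 = 15876 ≡ 3 (mod 143)
142 = 128 + 8 + 4 + 2 in binary powers of 2.
So 9^142 ≡ 3 · 3 · 126 · 81 ≡ 48 (mod 143).
Since 48 ≠ 1, base 9 is a Fermat witness: 143 is composite.

48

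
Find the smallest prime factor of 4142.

2

4142 is even: 2 divides it.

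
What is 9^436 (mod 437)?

234

9^1 ≡ 9 (mod 437)
9^2 ≡ 9^2 = 81 ≡ 81 (mod 437)
9^4 ≡ 81^2 = 6561 ≡ 6 (mod 437)
9^8 ≡ 6^2 = 36 ≡ 36 (mod 437)
9^16 ≡ 36^2 = 1296 ≡ 422 (mod 437)
9^32 ≡ 422^2 = 178084 ≡ 225 (mod 437)
9^64 ≡ 225^2 = 50625 ≡ 370 (mod 437)
9^128 ≡ 370^2 = 136900 ≡ 119 (mod 437)
9^256 ≡ 119^2 = 14161 ≡ 177 (mod 437)
436 = 256 + 128 + 32 + 16 + 4 in binary powers of 2.
So 9^436 ≡ 177 · 119 · 225 · 422 · 6 ≡ 234 (mod 437).
Since 234 ≠ 1, base 9 is a Fermat witness: 437 is composite.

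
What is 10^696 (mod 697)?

10^1 ≡ 10 (mod 697)
10^2 ≡ 10^2 = 100 ≡ 100 (mod 697)
10^4 ≡ 100^2 = 10000 ≡ 242 (mod 697)
10^8 ≡ 242^2 = 58564 ≡ 16 (mod 697)
10^16 ≡ 16^2 = 256 ≡ 256 (mod 697)
10^32 ≡ 256^2 = 65536 ≡ 18 (mod 697)
10^64 ≡ 18^2 = 324 ≡ 324 (mod 697)
10^128 ≡ 324^2 = 104976 ≡ 426 (mod 697)
10^256 ≡ 426^2 = 181476 ≡ 256 (mod 697)
10^512 ≡ 256^2 = 65536 ≡ 18 (mod 697)
696 = 512 + 128 + 32 + 16 + 8 in binary powers of 2.
So 10^696 ≡ 18 · 426 · 18 · 256 · 16 ≡ 543 (mod 697).
Since 543 ≠ 1, base 10 is a Fermat witness: 697 is composite.

543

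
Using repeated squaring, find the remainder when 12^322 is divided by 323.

178

12^1 ≡ 12 (mod 323)
12^2 ≡ 12^2 = 144 ≡ 144 (mod 323)
12^4 ≡ 144^2 = 20736 ≡ 64 (mod 323)
12^8 ≡ 64^2 = 4096 ≡ 220 (mod 323)
12^16 ≡ 220^2 = 48400 ≡ 273 (mod 323)
12^32 ≡ 273^2 = 74529 ≡ 239 (mod 323)
12^64 ≡ 239^2 = 57121 ≡ 273 (mod 323)
12^128 ≡ 273^2 = 74529 ≡ 239 (mod 323)
12^256 ≡ 239^2 = 57121 ≡ 273 (mod 323)
322 = 256 + 64 + 2 in binary powers of 2.
So 12^322 ≡ 273 · 273 · 144 ≡ 178 (mod 323).
Since 178 ≠ 1, base 12 is a Fermat witness: 323 is composite.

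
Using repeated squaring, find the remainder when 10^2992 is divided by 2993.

2191

10^1 ≡ 10 (mod 2993)
10^2 ≡ 10^2 = 100 ≡ 100 (mod 2993)
10^4 ≡ 100^2 = 10000 ≡ 1021 (mod 2993)
10^8 ≡ 1021^2 = 1042441 ≡ 877 (mod 2993)
10^16 ≡ 877^2 = 769129 ≡ 2921 (mod 2993)
10^32 ≡ 2921^2 = 8532241 ≡ 2191 (mod 2993)
10^64 ≡ 2191^2 = 4800481 ≡ 2702 (mod 2993)
10^128 ≡ 2702^2 = 7300804 ≡ 877 (mod 2993)
10^256 ≡ 877^2 = 769129 ≡ 2921 (mod 2993)
10^512 ≡ 2921^2 = 8532241 ≡ 2191 (mod 2993)
10^1024 ≡ 2191^2 = 4800481 ≡ 2702 (mod 2993)
10^2048 ≡ 2702^2 = 7300804 ≡ 877 (mod 2993)
2992 = 2048 + 512 + 256 + 128 + 32 + 16 in binary powers of 2.
So 10^2992 ≡ 877 · 2191 · 2921 · 877 · 2191 · 2921 ≡ 2191 (mod 2993).
Since 2191 ≠ 1, base 10 is a Fermat witness: 2993 is composite.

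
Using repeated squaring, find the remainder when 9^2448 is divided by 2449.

1721

9^1 ≡ 9 (mod 2449)
9^2 ≡ 9^2 = 81 ≡ 81 (mod 2449)
9^4 ≡ 81^2 = 6561 ≡ 1663 (mod 2449)
9^8 ≡ 1663^2 = 2765569 ≡ 648 (mod 2449)
9^16 ≡ 648^2 = 419904 ≡ 1125 (mod 2449)
9^32 ≡ 1125^2 = 1265625 ≡ 1941 (mod 2449)
9^64 ≡ 1941^2 = 3767481 ≡ 919 (mod 2449)
9^128 ≡ 919^2 = 844561 ≡ 2105 (mod 2449)
9^256 ≡ 2105^2 = 4431025 ≡ 784 (mod 2449)
9^512 ≡ 784^2 = 614656 ≡ 2406 (mod 2449)
9^1024 ≡ 2406^2 = 5788836 ≡ 1849 (mod 2449)
9^2048 ≡ 1849^2 = 3418801 ≡ 2446 (mod 2449)
2448 = 2048 + 256 + 128 + 16 in binary powers of 2.
So 9^2448 ≡ 2446 · 784 · 2105 · 1125 ≡ 1721 (mod 2449).
Since 1721 ≠ 1, base 9 is a Fermat witness: 2449 is composite.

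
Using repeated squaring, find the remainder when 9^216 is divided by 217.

9^1 ≡ 9 (mod 217)
9^2 ≡ 9^2 = 81 ≡ 81 (mod 217)
9^4 ≡ 81^2 = 6561 ≡ 51 (mod 217)
9^8 ≡ 51^2 = 2601 ≡ 214 (mod 217)
9^16 ≡ 214^2 = 45796 ≡ 9 (mod 217)
9^32 ≡ 9^2 = 81 ≡ 81 (mod 217)
9^64 ≡ 81^2 = 6561 ≡ 51 (mod 217)
9^128 ≡ 51^2 = 2601 ≡ 214 (mod 217)
216 = 128 + 64 + 16 + 8 in binary powers of 2.
So 9^216 ≡ 214 · 51 · 9 · 214 ≡ 8 (mod 217).
Since 8 ≠ 1, base 9 is a Fermat witness: 217 is composite.

8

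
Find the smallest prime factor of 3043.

3043 is odd.
Digit sum 10, not divisible by 3.
Ends in 3: not divisible by 5.
7: 3043 = 7·434 + 5
11: 3043 = 11·276 + 7
13: 3043 = 13·234 + 1
17: 3043 = 17·179

17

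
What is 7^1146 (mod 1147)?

7^1 ≡ 7 (mod 1147)
7^2 ≡ 7^2 = 49 ≡ 49 (mod 1147)
7^4 ≡ 49^2 = 2401 ≡ 107 (mod 1147)
7^8 ≡ 107^2 = 11449 ≡ 1126 (mod 1147)
7^16 ≡ 1126^2 = 1267876 ≡ 441 (mod 1147)
7^32 ≡ 441^2 = 194481 ≡ 638 (mod 1147)
7^64 ≡ 638^2 = 407044 ≡ 1006 (mod 1147)
7^128 ≡ 1006^2 = 1012036 ≡ 382 (mod 1147)
7^256 ≡ 382^2 = 145924 ≡ 255 (mod 1147)
7^512 ≡ 255^2 = 65025 ≡ 793 (mod 1147)
7^1024 ≡ 793^2 = 628849 ≡ 293 (mod 1147)
1146 = 1024 + 64 + 32 + 16 + 8 + 2 in binary powers of 2.
So 7^1146 ≡ 293 · 1006 · 638 · 441 · 1126 · 49 ≡ 1120 (mod 1147).
Since 1120 ≠ 1, base 7 is a Fermat witness: 1147 is composite.

1120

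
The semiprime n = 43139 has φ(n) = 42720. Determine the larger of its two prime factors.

φ(n) = (p−1)(q−1) = n − (p+q) + 1, so p + q = 43139 − 42720 + 1 = 420.
p and q are the roots of t² − 420t + 43139 = 0.
Discriminant: 420² − 4·43139 = 176400 − 172556 = 3844; √3844 = 62.
q = (420 − 62)/2 = 179, p = (420 + 62)/2 = 241.
Check: 179 · 241 = 43139.

241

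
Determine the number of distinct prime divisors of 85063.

85063 = 11^2 · 703
703 = 19 · 37
85063 = 11^2 · 19 · 37, which has 3 distinct prime factors.

3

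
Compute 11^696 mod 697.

543

11^1 ≡ 11 (mod 697)
11^2 ≡ 11^2 = 121 ≡ 121 (mod 697)
11^4 ≡ 121^2 = 14641 ≡ 4 (mod 697)
11^8 ≡ 4^2 = 16 ≡ 16 (mod 697)
11^16 ≡ 16^2 = 256 ≡ 256 (mod 697)
11^32 ≡ 256^2 = 65536 ≡ 18 (mod 697)
11^64 ≡ 18^2 = 324 ≡ 324 (mod 697)
11^128 ≡ 324^2 = 104976 ≡ 426 (mod 697)
11^256 ≡ 426^2 = 181476 ≡ 256 (mod 697)
11^512 ≡ 256^2 = 65536 ≡ 18 (mod 697)
696 = 512 + 128 + 32 + 16 + 8 in binary powers of 2.
So 11^696 ≡ 18 · 426 · 18 · 256 · 16 ≡ 543 (mod 697).
Since 543 ≠ 1, base 11 is a Fermat witness: 697 is composite.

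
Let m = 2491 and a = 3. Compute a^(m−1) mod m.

1011

3^1 ≡ 3 (mod 2491)
3^2 ≡ 3^2 = 9 ≡ 9 (mod 2491)
3^4 ≡ 9^2 = 81 ≡ 81 (mod 2491)
3^8 ≡ 81^2 = 6561 ≡ 1579 (mod 2491)
3^16 ≡ 1579^2 = 2493241 ≡ 2241 (mod 2491)
3^32 ≡ 2241^2 = 5022081 ≡ 225 (mod 2491)
3^64 ≡ 225^2 = 50625 ≡ 805 (mod 2491)
3^128 ≡ 805^2 = 648025 ≡ 365 (mod 2491)
3^256 ≡ 365^2 = 133225 ≡ 1202 (mod 2491)
3^512 ≡ 1202^2 = 1444804 ≡ 24 (mod 2491)
3^1024 ≡ 24^2 = 576 ≡ 576 (mod 2491)
3^2048 ≡ 576^2 = 331776 ≡ 473 (mod 2491)
2490 = 2048 + 256 + 128 + 32 + 16 + 8 + 2 in binary powers of 2.
So 3^2490 ≡ 473 · 1202 · 365 · 225 · 2241 · 1579 · 9 ≡ 1011 (mod 2491).
Since 1011 ≠ 1, base 3 is a Fermat witness: 2491 is composite.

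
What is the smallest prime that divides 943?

943 is odd.
Digit sum 16, not divisible by 3.
Ends in 3: not divisible by 5.
7: 943 = 7·134 + 5
11: 943 = 11·85 + 8
13: 943 = 13·72 + 7
17: 943 = 17·55 + 8
19: 943 = 19·49 + 12
23: 943 = 23·41

23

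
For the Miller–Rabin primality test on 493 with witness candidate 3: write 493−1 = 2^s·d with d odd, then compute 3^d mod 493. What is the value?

493 − 1 = 492 = 2^2 · 123, so d = 123.
3^1 ≡ 3 (mod 493)
3^2 ≡ 3^2 = 9 ≡ 9 (mod 493)
3^4 ≡ 9^2 = 81 ≡ 81 (mod 493)
3^8 ≡ 81^2 = 6561 ≡ 152 (mod 493)
3^16 ≡ 152^2 = 23104 ≡ 426 (mod 493)
3^32 ≡ 426^2 = 181476 ≡ 52 (mod 493)
3^64 ≡ 52^2 = 2704 ≡ 239 (mod 493)
123 = 64 + 32 + 16 + 8 + 2 + 1 in binary powers of 2.
So 3^123 ≡ 239 · 52 · 426 · 152 · 9 · 3 ≡ 160 (mod 493).
Squaring chain: 160 → 457; never reaches −1, so base 3 is a Miller–Rabin witness that 493 is composite.

160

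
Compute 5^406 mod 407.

5^1 ≡ 5 (mod 407)
5^2 ≡ 5^2 = 25 ≡ 25 (mod 407)
5^4 ≡ 25^2 = 625 ≡ 218 (mod 407)
5^8 ≡ 218^2 = 47524 ≡ 312 (mod 407)
5^16 ≡ 312^2 = 97344 ≡ 71 (mod 407)
5^32 ≡ 71^2 = 5041 ≡ 157 (mod 407)
5^64 ≡ 157^2 = 24649 ≡ 229 (mod 407)
5^128 ≡ 229^2 = 52441 ≡ 345 (mod 407)
5^256 ≡ 345^2 = 119025 ≡ 181 (mod 407)
406 = 256 + 128 + 16 + 4 + 2 in binary powers of 2.
So 5^406 ≡ 181 · 345 · 71 · 218 · 25 ≡ 104 (mod 407).
Since 104 ≠ 1, base 5 is a Fermat witness: 407 is composite.

104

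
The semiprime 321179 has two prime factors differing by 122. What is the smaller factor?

Since p = q + 122, we have 321179 = q(q + 122), so q² + 122q − 321179 = 0.
Discriminant: 122² + 4·321179 = 14884 + 1284716 = 1299600; √1299600 = 1140.
q = (−122 + 1140)/2 = 509, and p = q + 122 = 631.
Check: 509 · 631 = 321179.

509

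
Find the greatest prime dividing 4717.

89

4717 = 53 · 89
89 is prime.
So 4717 = 53 · 89; the largest prime factor is 89.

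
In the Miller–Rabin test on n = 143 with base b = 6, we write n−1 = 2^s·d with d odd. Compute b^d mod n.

50

143 − 1 = 142 = 2^1 · 71, so d = 71.
6^1 ≡ 6 (mod 143)
6^2 ≡ 6^2 = 36 ≡ 36 (mod 143)
6^4 ≡ 36^2 = 1296 ≡ 9 (mod 143)
6^8 ≡ 9^2 = 81 ≡ 81 (mod 143)
6^16 ≡ 81^2 = 6561 ≡ 126 (mod 143)
6^32 ≡ 126^2 = 15876 ≡ 3 (mod 143)
6^64 ≡ 3^2 = 9 ≡ 9 (mod 143)
71 = 64 + 4 + 2 + 1 in binary powers of 2.
So 6^71 ≡ 9 · 9 · 36 · 6 ≡ 50 (mod 143).
Squaring chain: 50; never reaches −1, so base 6 is a Miller–Rabin witness that 143 is composite.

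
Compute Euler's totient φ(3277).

Factor: 3277 = 29 · 113.
φ(3277) = (29−1) · (113−1) = 28 · 112 = 3136.

3136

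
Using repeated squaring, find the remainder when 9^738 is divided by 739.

9^1 ≡ 9 (mod 739)
9^2 ≡ 9^2 = 81 ≡ 81 (mod 739)
9^4 ≡ 81^2 = 6561 ≡ 649 (mod 739)
9^8 ≡ 649^2 = 421201 ≡ 710 (mod 739)
9^16 ≡ 710^2 = 504100 ≡ 102 (mod 739)
9^32 ≡ 102^2 = 10404 ≡ 58 (mod 739)
9^64 ≡ 58^2 = 3364 ≡ 408 (mod 739)
9^128 ≡ 408^2 = 166464 ≡ 189 (mod 739)
9^256 ≡ 189^2 = 35721 ≡ 249 (mod 739)
9^512 ≡ 249^2 = 62001 ≡ 664 (mod 739)
738 = 512 + 128 + 64 + 32 + 2 in binary powers of 2.
So 9^738 ≡ 664 · 189 · 408 · 58 · 81 ≡ 1 (mod 739).
Since the result is 1, base 9 gives no evidence that 739 is composite.

1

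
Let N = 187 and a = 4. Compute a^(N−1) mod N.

4^1 ≡ 4 (mod 187)
4^2 ≡ 4^2 = 16 ≡ 16 (mod 187)
4^4 ≡ 16^2 = 256 ≡ 69 (mod 187)
4^8 ≡ 69^2 = 4761 ≡ 86 (mod 187)
4^16 ≡ 86^2 = 7396 ≡ 103 (mod 187)
4^32 ≡ 103^2 = 10609 ≡ 137 (mod 187)
4^64 ≡ 137^2 = 18769 ≡ 69 (mod 187)
4^128 ≡ 69^2 = 4761 ≡ 86 (mod 187)
186 = 128 + 32 + 16 + 8 + 2 in binary powers of 2.
So 4^186 ≡ 86 · 137 · 103 · 86 · 16 ≡ 169 (mod 187).
Since 169 ≠ 1, base 4 is a Fermat witness: 187 is composite.

169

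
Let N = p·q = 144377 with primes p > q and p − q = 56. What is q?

353

Since p = q + 56, we have 144377 = q(q + 56), so q² + 56q − 144377 = 0.
Discriminant: 56² + 4·144377 = 3136 + 577508 = 580644; √580644 = 762.
q = (−56 + 762)/2 = 353, and p = q + 56 = 409.
Check: 353 · 409 = 144377.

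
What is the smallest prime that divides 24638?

24638 is even: 2 divides it.

2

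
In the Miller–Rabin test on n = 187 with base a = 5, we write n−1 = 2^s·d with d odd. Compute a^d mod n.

37

187 − 1 = 186 = 2^1 · 93, so d = 93.
5^1 ≡ 5 (mod 187)
5^2 ≡ 5^2 = 25 ≡ 25 (mod 187)
5^4 ≡ 25^2 = 625 ≡ 64 (mod 187)
5^8 ≡ 64^2 = 4096 ≡ 169 (mod 187)
5^16 ≡ 169^2 = 28561 ≡ 137 (mod 187)
5^32 ≡ 137^2 = 18769 ≡ 69 (mod 187)
5^64 ≡ 69^2 = 4761 ≡ 86 (mod 187)
93 = 64 + 16 + 8 + 4 + 1 in binary powers of 2.
So 5^93 ≡ 86 · 137 · 169 · 64 · 5 ≡ 37 (mod 187).
Squaring chain: 37; never reaches −1, so base 5 is a Miller–Rabin witness that 187 is composite.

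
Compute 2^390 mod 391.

285

2^1 ≡ 2 (mod 391)
2^2 ≡ 2^2 = 4 ≡ 4 (mod 391)
2^4 ≡ 4^2 = 16 ≡ 16 (mod 391)
2^8 ≡ 16^2 = 256 ≡ 256 (mod 391)
2^16 ≡ 256^2 = 65536 ≡ 239 (mod 391)
2^32 ≡ 239^2 = 57121 ≡ 35 (mod 391)
2^64 ≡ 35^2 = 1225 ≡ 52 (mod 391)
2^128 ≡ 52^2 = 2704 ≡ 358 (mod 391)
2^256 ≡ 358^2 = 128164 ≡ 307 (mod 391)
390 = 256 + 128 + 4 + 2 in binary powers of 2.
So 2^390 ≡ 307 · 358 · 16 · 4 ≡ 285 (mod 391).
Since 285 ≠ 1, base 2 is a Fermat witness: 391 is composite.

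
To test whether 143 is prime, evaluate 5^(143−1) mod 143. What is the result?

25

5^1 ≡ 5 (mod 143)
5^2 ≡ 5^2 = 25 ≡ 25 (mod 143)
5^4 ≡ 25^2 = 625 ≡ 53 (mod 143)
5^8 ≡ 53^2 = 2809 ≡ 92 (mod 143)
5^16 ≡ 92^2 = 8464 ≡ 27 (mod 143)
5^32 ≡ 27^2 = 729 ≡ 14 (mod 143)
5^64 ≡ 14^2 = 196 ≡ 53 (mod 143)
5^128 ≡ 53^2 = 2809 ≡ 92 (mod 143)
142 = 128 + 8 + 4 + 2 in binary powers of 2.
So 5^142 ≡ 92 · 92 · 53 · 25 ≡ 25 (mod 143).
Since 25 ≠ 1, base 5 is a Fermat witness: 143 is composite.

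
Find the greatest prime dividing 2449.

2449 = 31 · 79
79 is prime.
So 2449 = 31 · 79; the largest prime factor is 79.

79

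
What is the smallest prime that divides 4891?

67

4891 is odd.
Digit sum 22, not divisible by 3.
Ends in 1: not divisible by 5.
7: 4891 = 7·698 + 5
11: 4891 = 11·444 + 7
13: 4891 = 13·376 + 3
17: 4891 = 17·287 + 12
19: 4891 = 19·257 + 8
23: 4891 = 23·212 + 15
29: 4891 = 29·168 + 19
31: 4891 = 31·157 + 24
37: 4891 = 37·132 + 7
41: 4891 = 41·119 + 12
43: 4891 = 43·113 + 32
47: 4891 = 47·104 + 3
53: 4891 = 53·92 + 15
59: 4891 = 59·82 + 53
61: 4891 = 61·80 + 11
67: 4891 = 67·73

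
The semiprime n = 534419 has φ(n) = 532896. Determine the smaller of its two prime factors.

547

φ(n) = (p−1)(q−1) = n − (p+q) + 1, so p + q = 534419 − 532896 + 1 = 1524.
p and q are the roots of t² − 1524t + 534419 = 0.
Discriminant: 1524² − 4·534419 = 2322576 − 2137676 = 184900; √184900 = 430.
q = (1524 − 430)/2 = 547, p = (1524 + 430)/2 = 977.
Check: 547 · 977 = 534419.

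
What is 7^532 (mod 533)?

7^1 ≡ 7 (mod 533)
7^2 ≡ 7^2 = 49 ≡ 49 (mod 533)
7^4 ≡ 49^2 = 2401 ≡ 269 (mod 533)
7^8 ≡ 269^2 = 72361 ≡ 406 (mod 533)
7^16 ≡ 406^2 = 164836 ≡ 139 (mod 533)
7^32 ≡ 139^2 = 19321 ≡ 133 (mod 533)
7^64 ≡ 133^2 = 17689 ≡ 100 (mod 533)
7^128 ≡ 100^2 = 10000 ≡ 406 (mod 533)
7^256 ≡ 406^2 = 164836 ≡ 139 (mod 533)
7^512 ≡ 139^2 = 19321 ≡ 133 (mod 533)
532 = 512 + 16 + 4 in binary powers of 2.
So 7^532 ≡ 133 · 139 · 269 ≡ 113 (mod 533).
Since 113 ≠ 1, base 7 is a Fermat witness: 533 is composite.

113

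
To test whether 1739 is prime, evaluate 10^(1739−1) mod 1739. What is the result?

1231

10^1 ≡ 10 (mod 1739)
10^2 ≡ 10^2 = 100 ≡ 100 (mod 1739)
10^4 ≡ 100^2 = 10000 ≡ 1305 (mod 1739)
10^8 ≡ 1305^2 = 1703025 ≡ 544 (mod 1739)
10^16 ≡ 544^2 = 295936 ≡ 306 (mod 1739)
10^32 ≡ 306^2 = 93636 ≡ 1469 (mod 1739)
10^64 ≡ 1469^2 = 2157961 ≡ 1601 (mod 1739)
10^128 ≡ 1601^2 = 2563201 ≡ 1654 (mod 1739)
10^256 ≡ 1654^2 = 2735716 ≡ 269 (mod 1739)
10^512 ≡ 269^2 = 72361 ≡ 1062 (mod 1739)
10^1024 ≡ 1062^2 = 1127844 ≡ 972 (mod 1739)
1738 = 1024 + 512 + 128 + 64 + 8 + 2 in binary powers of 2.
So 10^1738 ≡ 972 · 1062 · 1654 · 1601 · 544 · 100 ≡ 1231 (mod 1739).
Since 1231 ≠ 1, base 10 is a Fermat witness: 1739 is composite.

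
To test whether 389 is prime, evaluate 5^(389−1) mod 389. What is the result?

1

5^1 ≡ 5 (mod 389)
5^2 ≡ 5^2 = 25 ≡ 25 (mod 389)
5^4 ≡ 25^2 = 625 ≡ 236 (mod 389)
5^8 ≡ 236^2 = 55696 ≡ 69 (mod 389)
5^16 ≡ 69^2 = 4761 ≡ 93 (mod 389)
5^32 ≡ 93^2 = 8649 ≡ 91 (mod 389)
5^64 ≡ 91^2 = 8281 ≡ 112 (mod 389)
5^128 ≡ 112^2 = 12544 ≡ 96 (mod 389)
5^256 ≡ 96^2 = 9216 ≡ 269 (mod 389)
388 = 256 + 128 + 4 in binary powers of 2.
So 5^388 ≡ 269 · 96 · 236 ≡ 1 (mod 389).
Since the result is 1, base 5 gives no evidence that 389 is composite.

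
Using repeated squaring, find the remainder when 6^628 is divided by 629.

38

6^1 ≡ 6 (mod 629)
6^2 ≡ 6^2 = 36 ≡ 36 (mod 629)
6^4 ≡ 36^2 = 1296 ≡ 38 (mod 629)
6^8 ≡ 38^2 = 1444 ≡ 186 (mod 629)
6^16 ≡ 186^2 = 34596 ≡ 1 (mod 629)
6^32 ≡ 1^2 = 1 ≡ 1 (mod 629)
6^64 ≡ 1^2 = 1 ≡ 1 (mod 629)
6^128 ≡ 1^2 = 1 ≡ 1 (mod 629)
6^256 ≡ 1^2 = 1 ≡ 1 (mod 629)
6^512 ≡ 1^2 = 1 ≡ 1 (mod 629)
628 = 512 + 64 + 32 + 16 + 4 in binary powers of 2.
So 6^628 ≡ 1 · 1 · 1 · 1 · 38 ≡ 38 (mod 629).
Since 38 ≠ 1, base 6 is a Fermat witness: 629 is composite.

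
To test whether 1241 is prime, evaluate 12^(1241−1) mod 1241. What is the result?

12^1 ≡ 12 (mod 1241)
12^2 ≡ 12^2 = 144 ≡ 144 (mod 1241)
12^4 ≡ 144^2 = 20736 ≡ 880 (mod 1241)
12^8 ≡ 880^2 = 774400 ≡ 16 (mod 1241)
12^16 ≡ 16^2 = 256 ≡ 256 (mod 1241)
12^32 ≡ 256^2 = 65536 ≡ 1004 (mod 1241)
12^64 ≡ 1004^2 = 1008016 ≡ 324 (mod 1241)
12^128 ≡ 324^2 = 104976 ≡ 732 (mod 1241)
12^256 ≡ 732^2 = 535824 ≡ 953 (mod 1241)
12^512 ≡ 953^2 = 908209 ≡ 1038 (mod 1241)
12^1024 ≡ 1038^2 = 1077444 ≡ 256 (mod 1241)
1240 = 1024 + 128 + 64 + 16 + 8 in binary powers of 2.
So 12^1240 ≡ 256 · 732 · 324 · 256 · 16 ≡ 475 (mod 1241).
Since 475 ≠ 1, base 12 is a Fermat witness: 1241 is composite.

475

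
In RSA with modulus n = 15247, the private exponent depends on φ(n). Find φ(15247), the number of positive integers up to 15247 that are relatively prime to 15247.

Factor: 15247 = 79 · 193.
φ(15247) = (79−1) · (193−1) = 78 · 192 = 14976.

14976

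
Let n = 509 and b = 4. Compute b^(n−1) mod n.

4^1 ≡ 4 (mod 509)
4^2 ≡ 4^2 = 16 ≡ 16 (mod 509)
4^4 ≡ 16^2 = 256 ≡ 256 (mod 509)
4^8 ≡ 256^2 = 65536 ≡ 384 (mod 509)
4^16 ≡ 384^2 = 147456 ≡ 355 (mod 509)
4^32 ≡ 355^2 = 126025 ≡ 302 (mod 509)
4^64 ≡ 302^2 = 91204 ≡ 93 (mod 509)
4^128 ≡ 93^2 = 8649 ≡ 505 (mod 509)
4^256 ≡ 505^2 = 255025 ≡ 16 (mod 509)
508 = 256 + 128 + 64 + 32 + 16 + 8 + 4 in binary powers of 2.
So 4^508 ≡ 16 · 505 · 93 · 302 · 355 · 384 · 256 ≡ 1 (mod 509).
Since the result is 1, base 4 gives no evidence that 509 is composite.

1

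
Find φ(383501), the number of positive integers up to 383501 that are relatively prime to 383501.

Factor: 383501 = 31 · 89 · 139.
φ(383501) = (31−1) · (89−1) · (139−1) = 30 · 88 · 138 = 364320.

364320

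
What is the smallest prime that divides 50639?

50639 is odd.
Digit sum 23, not divisible by 3.
Ends in 9: not divisible by 5.
7: 50639 = 7·7234 + 1
11: 50639 = 11·4603 + 6
13: 50639 = 13·3895 + 4
17: 50639 = 17·2978 + 13
19: 50639 = 19·2665 + 4
23: 50639 = 23·2201 + 16
29: 50639 = 29·1746 + 5
31: 50639 = 31·1633 + 16
37: 50639 = 37·1368 + 23
41: 50639 = 41·1235 + 4
43: 50639 = 43·1177 + 28
47: 50639 = 47·1077 + 20
53: 50639 = 53·955 + 24
59: 50639 = 59·858 + 17
61: 50639 = 61·830 + 9
67: 50639 = 67·755 + 54
71: 50639 = 71·713 + 16
73: 50639 = 73·693 + 50
79: 50639 = 79·641

79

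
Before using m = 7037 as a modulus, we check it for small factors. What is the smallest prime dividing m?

7037 is odd.
Digit sum 17, not divisible by 3.
Ends in 7: not divisible by 5.
7: 7037 = 7·1005 + 2
11: 7037 = 11·639 + 8
13: 7037 = 13·541 + 4
17: 7037 = 17·413 + 16
19: 7037 = 19·370 + 7
23: 7037 = 23·305 + 22
29: 7037 = 29·242 + 19
31: 7037 = 31·227

31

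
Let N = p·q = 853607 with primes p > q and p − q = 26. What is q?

911

Since p = q + 26, we have 853607 = q(q + 26), so q² + 26q − 853607 = 0.
Discriminant: 26² + 4·853607 = 676 + 3414428 = 3415104; √3415104 = 1848.
q = (−26 + 1848)/2 = 911, and p = q + 26 = 937.
Check: 911 · 937 = 853607.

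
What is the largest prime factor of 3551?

3551 = 53 · 67
67 is prime.
So 3551 = 53 · 67; the largest prime factor is 67.

67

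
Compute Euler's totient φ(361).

Factor: 361 = 19^2.
φ(361) = 19^1·(19−1) = 342.

342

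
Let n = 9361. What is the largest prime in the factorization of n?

37

9361 = 11 · 851
851 = 23 · 37
37 is prime.
So 9361 = 11 · 23 · 37; the largest prime factor is 37.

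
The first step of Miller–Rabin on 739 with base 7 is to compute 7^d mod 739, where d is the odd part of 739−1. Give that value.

739 − 1 = 738 = 2^1 · 369, so d = 369.
7^1 ≡ 7 (mod 739)
7^2 ≡ 7^2 = 49 ≡ 49 (mod 739)
7^4 ≡ 49^2 = 2401 ≡ 184 (mod 739)
7^8 ≡ 184^2 = 33856 ≡ 601 (mod 739)
7^16 ≡ 601^2 = 361201 ≡ 569 (mod 739)
7^32 ≡ 569^2 = 323761 ≡ 79 (mod 739)
7^64 ≡ 79^2 = 6241 ≡ 329 (mod 739)
7^128 ≡ 329^2 = 108241 ≡ 347 (mod 739)
7^256 ≡ 347^2 = 120409 ≡ 691 (mod 739)
369 = 256 + 64 + 32 + 16 + 1 in binary powers of 2.
So 7^369 ≡ 691 · 329 · 79 · 569 · 7 ≡ 738 (mod 739).
Since 7^d ≡ 738 (mod 739), base 7 does not prove 739 composite.

738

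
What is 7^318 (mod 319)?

53

7^1 ≡ 7 (mod 319)
7^2 ≡ 7^2 = 49 ≡ 49 (mod 319)
7^4 ≡ 49^2 = 2401 ≡ 168 (mod 319)
7^8 ≡ 168^2 = 28224 ≡ 152 (mod 319)
7^16 ≡ 152^2 = 23104 ≡ 136 (mod 319)
7^32 ≡ 136^2 = 18496 ≡ 313 (mod 319)
7^64 ≡ 313^2 = 97969 ≡ 36 (mod 319)
7^128 ≡ 36^2 = 1296 ≡ 20 (mod 319)
7^256 ≡ 20^2 = 400 ≡ 81 (mod 319)
318 = 256 + 32 + 16 + 8 + 4 + 2 in binary powers of 2.
So 7^318 ≡ 81 · 313 · 136 · 152 · 168 · 49 ≡ 53 (mod 319).
Since 53 ≠ 1, base 7 is a Fermat witness: 319 is composite.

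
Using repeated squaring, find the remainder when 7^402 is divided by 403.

233

7^1 ≡ 7 (mod 403)
7^2 ≡ 7^2 = 49 ≡ 49 (mod 403)
7^4 ≡ 49^2 = 2401 ≡ 386 (mod 403)
7^8 ≡ 386^2 = 148996 ≡ 289 (mod 403)
7^16 ≡ 289^2 = 83521 ≡ 100 (mod 403)
7^32 ≡ 100^2 = 10000 ≡ 328 (mod 403)
7^64 ≡ 328^2 = 107584 ≡ 386 (mod 403)
7^128 ≡ 386^2 = 148996 ≡ 289 (mod 403)
7^256 ≡ 289^2 = 83521 ≡ 100 (mod 403)
402 = 256 + 128 + 16 + 2 in binary powers of 2.
So 7^402 ≡ 100 · 289 · 100 · 49 ≡ 233 (mod 403).
Since 233 ≠ 1, base 7 is a Fermat witness: 403 is composite.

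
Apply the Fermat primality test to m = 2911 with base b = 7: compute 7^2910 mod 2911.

7^1 ≡ 7 (mod 2911)
7^2 ≡ 7^2 = 49 ≡ 49 (mod 2911)
7^4 ≡ 49^2 = 2401 ≡ 2401 (mod 2911)
7^8 ≡ 2401^2 = 5764801 ≡ 1021 (mod 2911)
7^16 ≡ 1021^2 = 1042441 ≡ 303 (mod 2911)
7^32 ≡ 303^2 = 91809 ≡ 1568 (mod 2911)
7^64 ≡ 1568^2 = 2458624 ≡ 1740 (mod 2911)
7^128 ≡ 1740^2 = 3027600 ≡ 160 (mod 2911)
7^256 ≡ 160^2 = 25600 ≡ 2312 (mod 2911)
7^512 ≡ 2312^2 = 5345344 ≡ 748 (mod 2911)
7^1024 ≡ 748^2 = 559504 ≡ 592 (mod 2911)
7^2048 ≡ 592^2 = 350464 ≡ 1144 (mod 2911)
2910 = 2048 + 512 + 256 + 64 + 16 + 8 + 4 + 2 in binary powers of 2.
So 7^2910 ≡ 1144 · 748 · 2312 · 1740 · 303 · 1021 · 2401 · 49 ≡ 1795 (mod 2911).
Since 1795 ≠ 1, base 7 is a Fermat witness: 2911 is composite.

1795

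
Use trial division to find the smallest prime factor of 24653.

89

24653 is odd.
Digit sum 20, not divisible by 3.
Ends in 3: not divisible by 5.
7: 24653 = 7·3521 + 6
11: 24653 = 11·2241 + 2
13: 24653 = 13·1896 + 5
17: 24653 = 17·1450 + 3
19: 24653 = 19·1297 + 10
23: 24653 = 23·1071 + 20
29: 24653 = 29·850 + 3
31: 24653 = 31·795 + 8
37: 24653 = 37·666 + 11
41: 24653 = 41·601 + 12
43: 24653 = 43·573 + 14
47: 24653 = 47·524 + 25
53: 24653 = 53·465 + 8
59: 24653 = 59·417 + 50
61: 24653 = 61·404 + 9
67: 24653 = 67·367 + 64
71: 24653 = 71·347 + 16
73: 24653 = 73·337 + 52
79: 24653 = 79·312 + 5
83: 24653 = 83·297 + 2
89: 24653 = 89·277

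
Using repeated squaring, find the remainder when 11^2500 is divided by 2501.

245

11^1 ≡ 11 (mod 2501)
11^2 ≡ 11^2 = 121 ≡ 121 (mod 2501)
11^4 ≡ 121^2 = 14641 ≡ 2136 (mod 2501)
11^8 ≡ 2136^2 = 4562496 ≡ 672 (mod 2501)
11^16 ≡ 672^2 = 451584 ≡ 1404 (mod 2501)
11^32 ≡ 1404^2 = 1971216 ≡ 428 (mod 2501)
11^64 ≡ 428^2 = 183184 ≡ 611 (mod 2501)
11^128 ≡ 611^2 = 373321 ≡ 672 (mod 2501)
11^256 ≡ 672^2 = 451584 ≡ 1404 (mod 2501)
11^512 ≡ 1404^2 = 1971216 ≡ 428 (mod 2501)
11^1024 ≡ 428^2 = 183184 ≡ 611 (mod 2501)
11^2048 ≡ 611^2 = 373321 ≡ 672 (mod 2501)
2500 = 2048 + 256 + 128 + 64 + 4 in binary powers of 2.
So 11^2500 ≡ 672 · 1404 · 672 · 611 · 2136 ≡ 245 (mod 2501).
Since 245 ≠ 1, base 11 is a Fermat witness: 2501 is composite.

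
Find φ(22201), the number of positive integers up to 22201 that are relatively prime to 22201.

Factor: 22201 = 149^2.
φ(22201) = 149^1·(149−1) = 22052.

22052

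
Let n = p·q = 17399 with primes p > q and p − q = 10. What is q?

Since p = q + 10, we have 17399 = q(q + 10), so q² + 10q − 17399 = 0.
Discriminant: 10² + 4·17399 = 100 + 69596 = 69696; √69696 = 264.
q = (−10 + 264)/2 = 127, and p = q + 10 = 137.
Check: 127 · 137 = 17399.

127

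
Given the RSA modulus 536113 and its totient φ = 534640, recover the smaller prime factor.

φ(n) = (p−1)(q−1) = n − (p+q) + 1, so p + q = 536113 − 534640 + 1 = 1474.
p and q are the roots of t² − 1474t + 536113 = 0.
Discriminant: 1474² − 4·536113 = 2172676 − 2144452 = 28224; √28224 = 168.
q = (1474 − 168)/2 = 653, p = (1474 + 168)/2 = 821.
Check: 653 · 821 = 536113.

653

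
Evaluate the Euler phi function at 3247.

Factor: 3247 = 17 · 191.
φ(3247) = (17−1) · (191−1) = 16 · 190 = 3040.

3040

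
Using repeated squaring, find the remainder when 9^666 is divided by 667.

49

9^1 ≡ 9 (mod 667)
9^2 ≡ 9^2 = 81 ≡ 81 (mod 667)
9^4 ≡ 81^2 = 6561 ≡ 558 (mod 667)
9^8 ≡ 558^2 = 311364 ≡ 542 (mod 667)
9^16 ≡ 542^2 = 293764 ≡ 284 (mod 667)
9^32 ≡ 284^2 = 80656 ≡ 616 (mod 667)
9^64 ≡ 616^2 = 379456 ≡ 600 (mod 667)
9^128 ≡ 600^2 = 360000 ≡ 487 (mod 667)
9^256 ≡ 487^2 = 237169 ≡ 384 (mod 667)
9^512 ≡ 384^2 = 147456 ≡ 49 (mod 667)
666 = 512 + 128 + 16 + 8 + 2 in binary powers of 2.
So 9^666 ≡ 49 · 487 · 284 · 542 · 81 ≡ 49 (mod 667).
Since 49 ≠ 1, base 9 is a Fermat witness: 667 is composite.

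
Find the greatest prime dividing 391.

391 = 17 · 23
23 is prime.
So 391 = 17 · 23; the largest prime factor is 23.

23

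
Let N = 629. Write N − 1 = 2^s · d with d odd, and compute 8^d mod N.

629 − 1 = 628 = 2^2 · 157, so d = 157.
8^1 ≡ 8 (mod 629)
8^2 ≡ 8^2 = 64 ≡ 64 (mod 629)
8^4 ≡ 64^2 = 4096 ≡ 322 (mod 629)
8^8 ≡ 322^2 = 103684 ≡ 528 (mod 629)
8^16 ≡ 528^2 = 278784 ≡ 137 (mod 629)
8^32 ≡ 137^2 = 18769 ≡ 528 (mod 629)
8^64 ≡ 528^2 = 278784 ≡ 137 (mod 629)
8^128 ≡ 137^2 = 18769 ≡ 528 (mod 629)
157 = 128 + 16 + 8 + 4 + 1 in binary powers of 2.
So 8^157 ≡ 528 · 137 · 528 · 322 · 8 ≡ 230 (mod 629).
Squaring chain: 230 → 64; never reaches −1, so base 8 is a Miller–Rabin witness that 629 is composite.

230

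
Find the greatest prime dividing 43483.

67

43483 = 11 · 3953
3953 = 59 · 67
67 is prime.
So 43483 = 11 · 59 · 67; the largest prime factor is 67.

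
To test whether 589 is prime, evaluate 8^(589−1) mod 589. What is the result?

419

8^1 ≡ 8 (mod 589)
8^2 ≡ 8^2 = 64 ≡ 64 (mod 589)
8^4 ≡ 64^2 = 4096 ≡ 562 (mod 589)
8^8 ≡ 562^2 = 315844 ≡ 140 (mod 589)
8^16 ≡ 140^2 = 19600 ≡ 163 (mod 589)
8^32 ≡ 163^2 = 26569 ≡ 64 (mod 589)
8^64 ≡ 64^2 = 4096 ≡ 562 (mod 589)
8^128 ≡ 562^2 = 315844 ≡ 140 (mod 589)
8^256 ≡ 140^2 = 19600 ≡ 163 (mod 589)
8^512 ≡ 163^2 = 26569 ≡ 64 (mod 589)
588 = 512 + 64 + 8 + 4 in binary powers of 2.
So 8^588 ≡ 64 · 562 · 140 · 562 ≡ 419 (mod 589).
Since 419 ≠ 1, base 8 is a Fermat witness: 589 is composite.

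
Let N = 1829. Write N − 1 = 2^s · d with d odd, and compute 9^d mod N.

1829 − 1 = 1828 = 2^2 · 457, so d = 457.
9^1 ≡ 9 (mod 1829)
9^2 ≡ 9^2 = 81 ≡ 81 (mod 1829)
9^4 ≡ 81^2 = 6561 ≡ 1074 (mod 1829)
9^8 ≡ 1074^2 = 1153476 ≡ 1206 (mod 1829)
9^16 ≡ 1206^2 = 1454436 ≡ 381 (mod 1829)
9^32 ≡ 381^2 = 145161 ≡ 670 (mod 1829)
9^64 ≡ 670^2 = 448900 ≡ 795 (mod 1829)
9^128 ≡ 795^2 = 632025 ≡ 1020 (mod 1829)
9^256 ≡ 1020^2 = 1040400 ≡ 1528 (mod 1829)
457 = 256 + 128 + 64 + 8 + 1 in binary powers of 2.
So 9^457 ≡ 1528 · 1020 · 795 · 1206 · 9 ≡ 1405 (mod 1829).
Squaring chain: 1405 → 534; never reaches −1, so base 9 is a Miller–Rabin witness that 1829 is composite.

1405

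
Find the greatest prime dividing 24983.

24983 = 7 · 3569
3569 = 43 · 83
83 is prime.
So 24983 = 7 · 43 · 83; the largest prime factor is 83.

83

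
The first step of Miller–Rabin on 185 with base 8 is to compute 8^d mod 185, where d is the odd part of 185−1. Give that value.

162

185 − 1 = 184 = 2^3 · 23, so d = 23.
8^1 ≡ 8 (mod 185)
8^2 ≡ 8^2 = 64 ≡ 64 (mod 185)
8^4 ≡ 64^2 = 4096 ≡ 26 (mod 185)
8^8 ≡ 26^2 = 676 ≡ 121 (mod 185)
8^16 ≡ 121^2 = 14641 ≡ 26 (mod 185)
23 = 16 + 4 + 2 + 1 in binary powers of 2.
So 8^23 ≡ 26 · 26 · 64 · 8 ≡ 162 (mod 185).
Squaring chain: 162 → 159 → 121; never reaches −1, so base 8 is a Miller–Rabin witness that 185 is composite.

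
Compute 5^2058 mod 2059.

1190

5^1 ≡ 5 (mod 2059)
5^2 ≡ 5^2 = 25 ≡ 25 (mod 2059)
5^4 ≡ 25^2 = 625 ≡ 625 (mod 2059)
5^8 ≡ 625^2 = 390625 ≡ 1474 (mod 2059)
5^16 ≡ 1474^2 = 2172676 ≡ 431 (mod 2059)
5^32 ≡ 431^2 = 185761 ≡ 451 (mod 2059)
5^64 ≡ 451^2 = 203401 ≡ 1619 (mod 2059)
5^128 ≡ 1619^2 = 2621161 ≡ 54 (mod 2059)
5^256 ≡ 54^2 = 2916 ≡ 857 (mod 2059)
5^512 ≡ 857^2 = 734449 ≡ 1445 (mod 2059)
5^1024 ≡ 1445^2 = 2088025 ≡ 199 (mod 2059)
5^2048 ≡ 199^2 = 39601 ≡ 480 (mod 2059)
2058 = 2048 + 8 + 2 in binary powers of 2.
So 5^2058 ≡ 480 · 1474 · 25 ≡ 1190 (mod 2059).
Since 1190 ≠ 1, base 5 is a Fermat witness: 2059 is composite.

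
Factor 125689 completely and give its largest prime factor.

79

125689 = 37 · 3397
3397 = 43 · 79
79 is prime.
So 125689 = 37 · 43 · 79; the largest prime factor is 79.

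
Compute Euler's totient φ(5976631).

Factor: 5976631 = 173 · 179 · 193.
φ(5976631) = (173−1) · (179−1) · (193−1) = 172 · 178 · 192 = 5878272.

5878272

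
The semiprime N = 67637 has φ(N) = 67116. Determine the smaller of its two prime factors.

239

φ(n) = (p−1)(q−1) = n − (p+q) + 1, so p + q = 67637 − 67116 + 1 = 522.
p and q are the roots of t² − 522t + 67637 = 0.
Discriminant: 522² − 4·67637 = 272484 − 270548 = 1936; √1936 = 44.
q = (522 − 44)/2 = 239, p = (522 + 44)/2 = 283.
Check: 239 · 283 = 67637.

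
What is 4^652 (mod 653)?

4^1 ≡ 4 (mod 653)
4^2 ≡ 4^2 = 16 ≡ 16 (mod 653)
4^4 ≡ 16^2 = 256 ≡ 256 (mod 653)
4^8 ≡ 256^2 = 65536 ≡ 236 (mod 653)
4^16 ≡ 236^2 = 55696 ≡ 191 (mod 653)
4^32 ≡ 191^2 = 36481 ≡ 566 (mod 653)
4^64 ≡ 566^2 = 320356 ≡ 386 (mod 653)
4^128 ≡ 386^2 = 148996 ≡ 112 (mod 653)
4^256 ≡ 112^2 = 12544 ≡ 137 (mod 653)
4^512 ≡ 137^2 = 18769 ≡ 485 (mod 653)
652 = 512 + 128 + 8 + 4 in binary powers of 2.
So 4^652 ≡ 485 · 112 · 236 · 256 ≡ 1 (mod 653).
Since the result is 1, base 4 gives no evidence that 653 is composite.

1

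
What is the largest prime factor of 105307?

79

105307 = 31 · 3397
3397 = 43 · 79
79 is prime.
So 105307 = 31 · 43 · 79; the largest prime factor is 79.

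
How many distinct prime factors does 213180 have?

213180 = 2^2 · 53295
53295 = 3 · 17765
17765 = 5 · 3553
3553 = 11 · 323
323 = 17 · 19
213180 = 2^2 · 3 · 5 · 11 · 17 · 19, which has 6 distinct prime factors.

6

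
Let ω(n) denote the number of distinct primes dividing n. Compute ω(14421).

4

14421 = 3 · 4807
4807 = 11 · 437
437 = 19 · 23
14421 = 3 · 11 · 19 · 23, which has 4 distinct prime factors.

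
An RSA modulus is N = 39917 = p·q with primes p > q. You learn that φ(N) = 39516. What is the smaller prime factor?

φ(n) = (p−1)(q−1) = n − (p+q) + 1, so p + q = 39917 − 39516 + 1 = 402.
p and q are the roots of t² − 402t + 39917 = 0.
Discriminant: 402² − 4·39917 = 161604 − 159668 = 1936; √1936 = 44.
q = (402 − 44)/2 = 179, p = (402 + 44)/2 = 223.
Check: 179 · 223 = 39917.

179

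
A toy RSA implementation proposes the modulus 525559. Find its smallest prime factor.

525559 is odd.
Digit sum 31, not divisible by 3.
Ends in 9: not divisible by 5.
7: 525559 = 7·75079 + 6
11: 525559 = 11·47778 + 1
13: 525559 = 13·40427 + 8
17: 525559 = 17·30915 + 4
19: 525559 = 19·27661

19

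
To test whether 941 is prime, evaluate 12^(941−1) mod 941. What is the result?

1

12^1 ≡ 12 (mod 941)
12^2 ≡ 12^2 = 144 ≡ 144 (mod 941)
12^4 ≡ 144^2 = 20736 ≡ 34 (mod 941)
12^8 ≡ 34^2 = 1156 ≡ 215 (mod 941)
12^16 ≡ 215^2 = 46225 ≡ 116 (mod 941)
12^32 ≡ 116^2 = 13456 ≡ 282 (mod 941)
12^64 ≡ 282^2 = 79524 ≡ 480 (mod 941)
12^128 ≡ 480^2 = 230400 ≡ 796 (mod 941)
12^256 ≡ 796^2 = 633616 ≡ 323 (mod 941)
12^512 ≡ 323^2 = 104329 ≡ 819 (mod 941)
940 = 512 + 256 + 128 + 32 + 8 + 4 in binary powers of 2.
So 12^940 ≡ 819 · 323 · 796 · 282 · 215 · 34 ≡ 1 (mod 941).
Since the result is 1, base 12 gives no evidence that 941 is composite.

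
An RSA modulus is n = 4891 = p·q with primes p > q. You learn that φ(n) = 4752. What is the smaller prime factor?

φ(n) = (p−1)(q−1) = n − (p+q) + 1, so p + q = 4891 − 4752 + 1 = 140.
p and q are the roots of t² − 140t + 4891 = 0.
Discriminant: 140² − 4·4891 = 19600 − 19564 = 36; √36 = 6.
q = (140 − 6)/2 = 67, p = (140 + 6)/2 = 73.
Check: 67 · 73 = 4891.

67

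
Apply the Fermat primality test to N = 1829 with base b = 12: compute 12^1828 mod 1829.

12^1 ≡ 12 (mod 1829)
12^2 ≡ 12^2 = 144 ≡ 144 (mod 1829)
12^4 ≡ 144^2 = 20736 ≡ 617 (mod 1829)
12^8 ≡ 617^2 = 380689 ≡ 257 (mod 1829)
12^16 ≡ 257^2 = 66049 ≡ 205 (mod 1829)
12^32 ≡ 205^2 = 42025 ≡ 1787 (mod 1829)
12^64 ≡ 1787^2 = 3193369 ≡ 1764 (mod 1829)
12^128 ≡ 1764^2 = 3111696 ≡ 567 (mod 1829)
12^256 ≡ 567^2 = 321489 ≡ 1414 (mod 1829)
12^512 ≡ 1414^2 = 1999396 ≡ 299 (mod 1829)
12^1024 ≡ 299^2 = 89401 ≡ 1609 (mod 1829)
1828 = 1024 + 512 + 256 + 32 + 4 in binary powers of 2.
So 12^1828 ≡ 1609 · 299 · 1414 · 1787 · 617 ≡ 1192 (mod 1829).
Since 1192 ≠ 1, base 12 is a Fermat witness: 1829 is composite.

1192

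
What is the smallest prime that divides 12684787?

97

12684787 is odd.
Digit sum 43, not divisible by 3.
Ends in 7: not divisible by 5.
7: 12684787 = 7·1812112 + 3
11: 12684787 = 11·1153162 + 5
13: 12684787 = 13·975752 + 11
17: 12684787 = 17·746163 + 16
19: 12684787 = 19·667620 + 7
23: 12684787 = 23·551512 + 11
29: 12684787 = 29·437406 + 13
31: 12684787 = 31·409186 + 21
37: 12684787 = 37·342832 + 3
41: 12684787 = 41·309385 + 2
43: 12684787 = 43·294995 + 2
47: 12684787 = 47·269889 + 4
53: 12684787 = 53·239335 + 32
59: 12684787 = 59·214996 + 23
61: 12684787 = 61·207947 + 20
67: 12684787 = 67·189325 + 12
71: 12684787 = 71·178658 + 69
73: 12684787 = 73·173764 + 15
79: 12684787 = 79·160566 + 73
83: 12684787 = 83·152828 + 63
89: 12684787 = 89·142525 + 62
97: 12684787 = 97·130771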